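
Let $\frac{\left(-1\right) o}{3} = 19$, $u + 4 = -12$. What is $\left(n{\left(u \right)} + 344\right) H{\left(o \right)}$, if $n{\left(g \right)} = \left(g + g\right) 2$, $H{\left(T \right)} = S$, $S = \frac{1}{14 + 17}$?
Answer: $\frac{280}{31} \approx 9.0323$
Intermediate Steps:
$u = -16$ ($u = -4 - 12 = -16$)
$S = \frac{1}{31} \approx 0.032258$
$o = -57$ ($o = \left(-3\right) 19 = -57$)
$H{\left(T \right)} = \frac{1}{31}$
$n{\left(g \right)} = 4 g$ ($n{\left(g \right)} = 2 g 2 = 4 g$)
$\left(n{\left(u \right)} + 344\right) H{\left(o \right)} = \left(4 \left(-16\right) + 344\right) \frac{1}{31} = \left(-64 + 344\right) \frac{1}{31} = 280 \cdot \frac{1}{31} = \frac{280}{31}$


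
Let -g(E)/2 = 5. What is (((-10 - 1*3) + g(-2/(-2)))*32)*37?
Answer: -27232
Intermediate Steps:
g(E) = -10 (g(E) = -2*5 = -10)
(((-10 - 1*3) + g(-2/(-2)))*32)*37 = (((-10 - 1*3) - 10)*32)*37 = (((-10 - 3) - 10)*32)*37 = ((-13 - 10)*32)*37 = -23*32*37 = -736*37 = -27232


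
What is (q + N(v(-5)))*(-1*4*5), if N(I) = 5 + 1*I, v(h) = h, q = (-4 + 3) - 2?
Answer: 60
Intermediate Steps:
q = -3 (q = -1 - 2 = -3)
N(I) = 5 + I
(q + N(v(-5)))*(-1*4*5) = (-3 + (5 - 5))*(-1*4*5) = (-3 + 0)*(-4*5) = -3*(-20) = 60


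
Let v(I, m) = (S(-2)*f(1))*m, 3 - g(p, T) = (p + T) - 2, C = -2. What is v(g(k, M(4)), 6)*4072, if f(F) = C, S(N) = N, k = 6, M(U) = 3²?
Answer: 97728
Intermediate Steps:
M(U) = 9
f(F) = -2
g(p, T) = 5 - T - p (g(p, T) = 3 - ((p + T) - 2) = 3 - ((T + p) - 2) = 3 - (-2 + T + p) = 3 + (2 - T - p) = 5 - T - p)
v(I, m) = 4*m (v(I, m) = (-2*(-2))*m = 4*m)
v(g(k, M(4)), 6)*4072 = (4*6)*4072 = 24*4072 = 97728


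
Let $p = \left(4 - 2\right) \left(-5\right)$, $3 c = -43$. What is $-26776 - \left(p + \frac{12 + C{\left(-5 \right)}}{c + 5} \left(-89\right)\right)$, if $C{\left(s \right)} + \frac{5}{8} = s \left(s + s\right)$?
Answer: $- \frac{6126681}{224} \approx -27351.0$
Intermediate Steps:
$c = - \frac{43}{3}$ ($c = \frac{1}{3} \left(-43\right) = - \frac{43}{3} \approx -14.333$)
$p = -10$ ($p = 2 \left(-5\right) = -10$)
$C{\left(s \right)} = - \frac{5}{8} + 2 s^{2}$ ($C{\left(s \right)} = - \frac{5}{8} + s \left(s + s\right) = - \frac{5}{8} + s 2 s = - \frac{5}{8} + 2 s^{2}$)
$-26776 - \left(p + \frac{12 + C{\left(-5 \right)}}{c + 5} \left(-89\right)\right) = -26776 - \left(-10 + \frac{12 - \left(\frac{5}{8} - 2 \left(-5\right)^{2}\right)}{- \frac{43}{3} + 5} \left(-89\right)\right) = -26776 - \left(-10 + \frac{12 + \left(- \frac{5}{8} + 2 \cdot 25\right)}{- \frac{28}{3}} \left(-89\right)\right) = -26776 - \left(-10 + \left(12 + \left(- \frac{5}{8} + 50\right)\right) \left(- \frac{3}{28}\right) \left(-89\right)\right) = -26776 - \left(-10 + \left(12 + \frac{395}{8}\right) \left(- \frac{3}{28}\right) \left(-89\right)\right) = -26776 - \left(-10 + \frac{491}{8} \left(- \frac{3}{28}\right) \left(-89\right)\right) = -26776 - \left(-10 - - \frac{131097}{224}\right) = -26776 - \left(-10 + \frac{131097}{224}\right) = -26776 - \frac{128857}{224} = - \frac{6126681}{224}$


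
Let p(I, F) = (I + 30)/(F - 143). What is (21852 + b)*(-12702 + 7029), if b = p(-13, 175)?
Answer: -3967021113/32 ≈ -1.2397e+8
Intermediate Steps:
p(I, F) = (30 + I)/(-143 + F)
b = 17/32 (b = (30 - 13)/(-143 + 175) = 17/32 ≈ 0.53125)
(21852 + b)*(-12702 + 7029) = (21852 + 17/32)*(-12702 + 7029) = (699281/32)*(-5673) = -3967021113/32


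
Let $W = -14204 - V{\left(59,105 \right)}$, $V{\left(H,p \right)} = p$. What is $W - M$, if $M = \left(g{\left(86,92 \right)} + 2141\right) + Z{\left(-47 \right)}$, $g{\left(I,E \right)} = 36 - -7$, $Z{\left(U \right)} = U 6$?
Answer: $-16211$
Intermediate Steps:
$Z{\left(U \right)} = 6 U$
$g{\left(I,E \right)} = 43$ ($g{\left(I,E \right)} = 36 + 7 = 43$)
$M = 1902$ ($M = \left(43 + 2141\right) + 6 \left(-47\right) = 2184 - 282 = 1902$)
$W = -14309$ ($W = -14204 - 105 = -14309$)
$W - M = -14309 - 1902 = -16211$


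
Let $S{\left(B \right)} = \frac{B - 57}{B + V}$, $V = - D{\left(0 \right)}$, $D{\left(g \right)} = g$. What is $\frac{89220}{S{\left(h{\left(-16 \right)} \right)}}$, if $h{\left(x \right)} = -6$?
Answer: $\frac{59480}{7} \approx 8497.1$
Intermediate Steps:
$V = 0$ ($V = \left(-1\right) 0 = 0$)
$S{\left(B \right)} = \frac{-57 + B}{B}$ ($S{\left(B \right)} = \frac{B - 57}{B + 0} = \frac{-57 + B}{B}$)
$\frac{89220}{S{\left(h{\left(-16 \right)} \right)}} = \frac{89220}{\frac{1}{-6} \left(-57 - 6\right)} = \frac{89220}{\left(- \frac{1}{6}\right) \left(-63\right)} = \frac{89220}{\frac{21}{2}} = 89220 \cdot \frac{2}{21} = \frac{59480}{7}$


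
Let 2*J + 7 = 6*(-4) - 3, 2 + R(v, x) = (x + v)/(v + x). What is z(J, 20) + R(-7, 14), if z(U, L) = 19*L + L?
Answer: 399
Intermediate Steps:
R(v, x) = -1 (R(v, x) = -2 + (x + v)/(v + x) = -2 + (v + x)/(v + x) = -2 + 1 = -1)
J = -17 (J = -7/2 + (6*(-4) - 3)/2 = -7/2 + (-24 - 3)/2 = -7/2 + (½)*(-27) = -7/2 - 27/2 = -17)
z(U, L) = 20*L
z(J, 20) + R(-7, 14) = 20*20 - 1 = 400 - 1 = 399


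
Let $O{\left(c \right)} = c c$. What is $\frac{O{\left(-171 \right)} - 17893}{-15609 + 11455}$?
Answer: $- \frac{5674}{2077} \approx -2.7318$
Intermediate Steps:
$O{\left(c \right)} = c^{2}$
$\frac{O{\left(-171 \right)} - 17893}{-15609 + 11455} = \frac{\left(-171\right)^{2} - 17893}{-15609 + 11455} = \frac{29241 - 17893}{-4154} = 11348 \left(- \frac{1}{4154}\right) = - \frac{5674}{2077}$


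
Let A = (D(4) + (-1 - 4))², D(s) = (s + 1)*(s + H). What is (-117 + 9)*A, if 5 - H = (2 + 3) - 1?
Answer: -43200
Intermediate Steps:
H = 1 (H = 5 - ((2 + 3) - 1) = 5 - (5 - 1) = 5 - 1*4 = 5 - 4 = 1)
D(s) = (1 + s)² (D(s) = (s + 1)*(s + 1) = (1 + s)*(1 + s) = (1 + s)²)
A = 400 (A = ((1 + 4² + 2*4) + (-1 - 4))² = ((1 + 16 + 8) - 5)² = (25 - 5)² = 20² = 400)
(-117 + 9)*A = (-117 + 9)*400 = -108*400 = -43200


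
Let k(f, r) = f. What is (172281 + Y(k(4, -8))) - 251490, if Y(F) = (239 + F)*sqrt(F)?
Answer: -78723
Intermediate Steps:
Y(F) = sqrt(F)*(239 + F)
(172281 + Y(k(4, -8))) - 251490 = (172281 + sqrt(4)*(239 + 4)) - 251490 = (172281 + 2*243) - 251490 = (172281 + 486) - 251490 = 172767 - 251490 = -78723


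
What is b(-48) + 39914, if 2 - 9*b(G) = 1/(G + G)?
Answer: 34485889/864 ≈ 39914.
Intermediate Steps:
b(G) = 2/9 - 1/(18*G) (b(G) = 2/9 - 1/(9*(G + G)) = 2/9 - 1/(2*G)/9 = 2/9 - 1/(18*G))
b(-48) + 39914 = (1/18)*(-1 + 4*(-48))/(-48) + 39914 = (1/18)*(-1/48)*(-1 - 192) + 39914 = (1/18)*(-1/48)*(-193) + 39914 = 193/864 + 39914 = 34485889/864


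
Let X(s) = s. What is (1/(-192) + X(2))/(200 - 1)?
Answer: 383/38208 ≈ 0.010024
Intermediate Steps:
(1/(-192) + X(2))/(200 - 1) = (1/(-192) + 2)/(200 - 1) = (-1/192 + 2)/199 = (383/192)*(1/199) = 383/38208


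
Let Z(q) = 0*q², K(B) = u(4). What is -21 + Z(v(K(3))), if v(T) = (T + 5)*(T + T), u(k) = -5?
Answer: -21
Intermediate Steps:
K(B) = -5
v(T) = 2*T*(5 + T) (v(T) = (5 + T)*(2*T) = 2*T*(5 + T))
Z(q) = 0
-21 + Z(v(K(3))) = -21 + 0 = -21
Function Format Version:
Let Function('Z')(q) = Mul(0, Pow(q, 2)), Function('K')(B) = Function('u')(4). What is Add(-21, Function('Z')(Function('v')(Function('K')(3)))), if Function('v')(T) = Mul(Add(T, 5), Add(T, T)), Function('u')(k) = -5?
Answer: -21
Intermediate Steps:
Function('K')(B) = -5
Function('v')(T) = Mul(2, T, Add(5, T)) (Function('v')(T) = Mul(Add(5, T), Mul(2, T)) = Mul(2, T, Add(5, T)))
Function('Z')(q) = 0
Add(-21, Function('Z')(Function('v')(Function('K')(3)))) = Add(-21, 0) = -21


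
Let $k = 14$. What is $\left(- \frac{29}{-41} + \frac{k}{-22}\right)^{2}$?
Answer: $\frac{1024}{203401} \approx 0.0050344$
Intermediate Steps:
$\left(- \frac{29}{-41} + \frac{k}{-22}\right)^{2} = \left(- \frac{29}{-41} + \frac{14}{-22}\right)^{2} = \left(\left(-29\right) \left(- \frac{1}{41}\right) + 14 \left(- \frac{1}{22}\right)\right)^{2} = \left(\frac{29}{41} - \frac{7}{11}\right)^{2} = \left(\frac{32}{451}\right)^{2} = \frac{1024}{203401}$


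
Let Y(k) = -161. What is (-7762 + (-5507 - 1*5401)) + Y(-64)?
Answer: -18831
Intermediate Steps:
(-7762 + (-5507 - 1*5401)) + Y(-64) = (-7762 + (-5507 - 1*5401)) - 161 = (-7762 + (-5507 - 5401)) - 161 = (-7762 - 10908) - 161 = -18670 - 161 = -18831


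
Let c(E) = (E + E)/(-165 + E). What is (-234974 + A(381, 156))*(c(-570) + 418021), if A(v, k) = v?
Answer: -4805193051265/49 ≈ -9.8065e+10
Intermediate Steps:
c(E) = 2*E/(-165 + E) (c(E) = (2*E)/(-165 + E) = 2*E/(-165 + E))
(-234974 + A(381, 156))*(c(-570) + 418021) = (-234974 + 381)*(2*(-570)/(-165 - 570) + 418021) = -234593*(2*(-570)/(-735) + 418021) = -234593*(2*(-570)*(-1/735) + 418021) = -234593*(76/49 + 418021) = -234593*20483105/49 = -4805193051265/49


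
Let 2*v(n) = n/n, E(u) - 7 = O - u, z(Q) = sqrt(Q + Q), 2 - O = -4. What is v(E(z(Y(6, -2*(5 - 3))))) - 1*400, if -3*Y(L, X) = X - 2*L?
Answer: -799/2 ≈ -399.50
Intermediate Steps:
O = 6 (O = 2 - 1*(-4) = 2 + 4 = 6)
Y(L, X) = -X/3 + 2*L/3 (Y(L, X) = -(X - 2*L)/3 = -X/3 + 2*L/3)
z(Q) = sqrt(2)*sqrt(Q) (z(Q) = sqrt(2*Q) = sqrt(2)*sqrt(Q))
E(u) = 13 - u (E(u) = 7 + (6 - u) = 13 - u)
v(n) = 1/2 (v(n) = (n/n)/2 = (1/2)*1 = 1/2)
v(E(z(Y(6, -2*(5 - 3))))) - 1*400 = 1/2 - 1*400 = 1/2 - 400 = -799/2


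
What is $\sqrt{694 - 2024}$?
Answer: $i \sqrt{1330} \approx 36.469 i$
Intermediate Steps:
$\sqrt{694 - 2024} = \sqrt{-1330} = i \sqrt{1330}$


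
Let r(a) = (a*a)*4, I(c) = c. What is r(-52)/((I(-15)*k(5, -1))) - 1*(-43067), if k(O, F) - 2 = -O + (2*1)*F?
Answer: 3240841/75 ≈ 43211.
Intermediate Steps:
k(O, F) = 2 - O + 2*F (k(O, F) = 2 + (-O + (2*1)*F) = 2 + (-O + 2*F) = 2 - O + 2*F)
r(a) = 4*a**2 (r(a) = a**2*4 = 4*a**2)
r(-52)/((I(-15)*k(5, -1))) - 1*(-43067) = (4*(-52)**2)/((-15*(2 - 1*5 + 2*(-1)))) - 1*(-43067) = (4*2704)/((-15*(2 - 5 - 2))) + 43067 = 10816/((-15*(-5))) + 43067 = 10816/75 + 43067 = 3240841/75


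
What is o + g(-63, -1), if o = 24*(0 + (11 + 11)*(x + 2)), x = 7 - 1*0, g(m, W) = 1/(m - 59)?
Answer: 579743/122 ≈ 4752.0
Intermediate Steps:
g(m, W) = 1/(-59 + m)
x = 7 (x = 7 + 0 = 7)
o = 4752 (o = 24*(0 + (11 + 11)*(7 + 2)) = 24*(0 + 22*9) = 24*(0 + 198) = 24*198 = 4752)
o + g(-63, -1) = 4752 + 1/(-59 - 63) = 4752 + 1/(-122) = 4752 - 1/122 = 579743/122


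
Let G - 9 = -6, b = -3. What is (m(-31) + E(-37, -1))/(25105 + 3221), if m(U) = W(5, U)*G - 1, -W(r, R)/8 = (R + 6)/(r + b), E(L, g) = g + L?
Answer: 87/9442 ≈ 0.0092141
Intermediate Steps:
E(L, g) = L + g
G = 3 (G = 9 - 6 = 3)
W(r, R) = -8*(6 + R)/(-3 + r) (W(r, R) = -8*(R + 6)/(r - 3) = -8*(6 + R)/(-3 + r))
m(U) = -73 - 12*U (m(U) = (8*(-6 - U)/(-3 + 5))*3 - 1 = (8*(-6 - U)/2)*3 - 1 = (8*(½)*(-6 - U))*3 - 1 = (-24 - 4*U)*3 - 1 = (-72 - 12*U) - 1 = -73 - 12*U)
(m(-31) + E(-37, -1))/(25105 + 3221) = ((-73 - 12*(-31)) + (-37 - 1))/(25105 + 3221) = ((-73 + 372) - 38)/28326 = (299 - 38)*(1/28326) = 261*(1/28326) = 87/9442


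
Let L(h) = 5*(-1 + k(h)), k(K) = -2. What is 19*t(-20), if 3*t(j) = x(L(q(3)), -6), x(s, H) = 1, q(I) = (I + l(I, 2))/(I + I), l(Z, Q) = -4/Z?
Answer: 19/3 ≈ 6.3333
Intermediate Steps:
q(I) = (I - 4/I)/(2*I) (q(I) = (I - 4/I)/(I + I) = (I - 4/I)/((2*I)) = (I - 4/I)*(1/(2*I)) = (I - 4/I)/(2*I))
L(h) = -15 (L(h) = 5*(-1 - 2) = 5*(-3) = -15)
t(j) = 1/3 (t(j) = (1/3)*1 = 1/3)
19*t(-20) = 19*(1/3) = 19/3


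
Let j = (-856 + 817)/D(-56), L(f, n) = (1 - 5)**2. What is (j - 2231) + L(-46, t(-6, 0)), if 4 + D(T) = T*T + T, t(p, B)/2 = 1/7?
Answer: -6813379/3076 ≈ -2215.0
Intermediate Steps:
t(p, B) = 2/7
D(T) = -4 + T + T**2 (D(T) = -4 + (T*T + T) = -4 + (T**2 + T) = -4 + (T + T**2) = -4 + T + T**2)
L(f, n) = 16 (L(f, n) = (-4)**2 = 16)
j = -39/3076 (j = (-856 + 817)/(-4 - 56 + (-56)**2) = -39/(-4 - 56 + 3136) = -39/3076 ≈ -0.012679)
(j - 2231) + L(-46, t(-6, 0)) = (-39/3076 - 2231) + 16 = -6862595/3076 + 16 = -6813379/3076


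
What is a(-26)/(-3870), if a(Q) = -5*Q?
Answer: -13/387 ≈ -0.033592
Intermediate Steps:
a(-26)/(-3870) = -5*(-26)/(-3870) = 130*(-1/3870) = -13/387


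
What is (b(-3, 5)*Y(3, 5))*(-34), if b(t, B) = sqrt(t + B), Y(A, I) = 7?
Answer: -238*sqrt(2) ≈ -336.58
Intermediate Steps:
b(t, B) = sqrt(B + t)
(b(-3, 5)*Y(3, 5))*(-34) = (sqrt(5 - 3)*7)*(-34) = (sqrt(2)*7)*(-34) = (7*sqrt(2))*(-34) = -238*sqrt(2)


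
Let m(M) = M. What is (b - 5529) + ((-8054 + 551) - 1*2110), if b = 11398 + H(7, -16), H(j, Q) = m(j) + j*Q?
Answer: -3849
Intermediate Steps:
H(j, Q) = j + Q*j (H(j, Q) = j + j*Q = j + Q*j)
b = 11293 (b = 11398 + 7*(1 - 16) = 11398 + 7*(-15) = 11398 - 105 = 11293)
(b - 5529) + ((-8054 + 551) - 1*2110) = (11293 - 5529) + ((-8054 + 551) - 1*2110) = 5764 + (-7503 - 2110) = 5764 - 9613 = -3849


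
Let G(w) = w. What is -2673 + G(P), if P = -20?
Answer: -2693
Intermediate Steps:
-2673 + G(P) = -2673 - 20 = -2693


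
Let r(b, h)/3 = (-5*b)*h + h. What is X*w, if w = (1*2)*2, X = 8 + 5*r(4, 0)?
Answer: 32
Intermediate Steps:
r(b, h) = 3*h - 15*b*h (r(b, h) = 3*((-5*b)*h + h) = 3*(-5*b*h + h) = 3*(h - 5*b*h) = 3*h - 15*b*h)
X = 8 (X = 8 + 5*(3*0*(1 - 5*4)) = 8 + 5*(3*0*(1 - 20)) = 8 + 5*(3*0*(-19)) = 8 + 5*0 = 8 + 0 = 8)
w = 4 (w = 2*2 = 4)
X*w = 8*4 = 32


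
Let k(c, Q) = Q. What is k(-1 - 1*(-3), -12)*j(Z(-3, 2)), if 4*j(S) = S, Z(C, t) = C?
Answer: 9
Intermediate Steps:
j(S) = S/4
k(-1 - 1*(-3), -12)*j(Z(-3, 2)) = -3*(-3) = -12*(-¾) = 9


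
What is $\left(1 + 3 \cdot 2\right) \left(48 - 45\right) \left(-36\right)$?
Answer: $-756$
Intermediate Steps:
$\left(1 + 3 \cdot 2\right) \left(48 - 45\right) \left(-36\right) = \left(1 + 6\right) 3 \left(-36\right) = 7 \cdot 3 \left(-36\right) = 21 \left(-36\right) = -756$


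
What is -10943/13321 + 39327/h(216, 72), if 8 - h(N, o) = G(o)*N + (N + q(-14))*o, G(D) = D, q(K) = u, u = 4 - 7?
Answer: -861794807/411352480 ≈ -2.0950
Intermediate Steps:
u = -3
q(K) = -3
h(N, o) = 8 - N*o - o*(-3 + N) (h(N, o) = 8 - (o*N + (N - 3)*o) = 8 - (N*o + (-3 + N)*o) = 8 - (N*o + o*(-3 + N)) = 8 + (-N*o - o*(-3 + N)) = 8 - N*o - o*(-3 + N))
-10943/13321 + 39327/h(216, 72) = -10943/13321 + 39327/(8 + 3*72 - 2*216*72) = -10943*1/13321 + 39327/(8 + 216 - 31104) = -10943/13321 + 39327/(-30880) = -10943/13321 + 39327*(-1/30880) = -10943/13321 - 39327/30880 = -861794807/411352480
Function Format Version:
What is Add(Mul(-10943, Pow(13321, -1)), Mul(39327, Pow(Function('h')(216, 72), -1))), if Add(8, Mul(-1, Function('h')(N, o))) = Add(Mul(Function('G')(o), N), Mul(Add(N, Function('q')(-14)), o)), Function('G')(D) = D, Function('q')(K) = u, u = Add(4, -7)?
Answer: Rational(-861794807, 411352480) ≈ -2.0950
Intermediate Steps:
u = -3
Function('q')(K) = -3
Function('h')(N, o) = Add(8, Mul(-1, N, o), Mul(-1, o, Add(-3, N))) (Function('h')(N, o) = Add(8, Mul(-1, Add(Mul(o, N), Mul(Add(N, -3), o)))) = Add(8, Mul(-1, Add(Mul(N, o), Mul(Add(-3, N), o)))) = Add(8, Mul(-1, Add(Mul(N, o), Mul(o, Add(-3, N))))) = Add(8, Add(Mul(-1, N, o), Mul(-1, o, Add(-3, N)))) = Add(8, Mul(-1, N, o), Mul(-1, o, Add(-3, N))))
Add(Mul(-10943, Pow(13321, -1)), Mul(39327, Pow(Function('h')(216, 72), -1))) = Add(Mul(-10943, Pow(13321, -1)), Mul(39327, Pow(Add(8, Mul(3, 72), Mul(-2, 216, 72)), -1))) = Add(Mul(-10943, Rational(1, 13321)), Mul(39327, Pow(Add(8, 216, -31104), -1))) = Add(Rational(-10943, 13321), Mul(39327, Pow(-30880, -1))) = Add(Rational(-10943, 13321), Mul(39327, Rational(-1, 30880))) = Add(Rational(-10943, 13321), Rational(-39327, 30880)) = Rational(-861794807, 411352480)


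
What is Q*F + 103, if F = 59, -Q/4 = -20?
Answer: 4823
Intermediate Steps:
Q = 80 (Q = -4*(-20) = 80)
Q*F + 103 = 80*59 + 103 = 4720 + 103 = 4823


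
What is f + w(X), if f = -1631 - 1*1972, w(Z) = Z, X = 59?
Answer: -3544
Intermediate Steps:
f = -3603 (f = -1631 - 1972 = -3603)
f + w(X) = -3603 + 59 = -3544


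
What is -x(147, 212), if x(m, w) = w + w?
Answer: -424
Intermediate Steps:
x(m, w) = 2*w
-x(147, 212) = -2*212 = -1*424 = -424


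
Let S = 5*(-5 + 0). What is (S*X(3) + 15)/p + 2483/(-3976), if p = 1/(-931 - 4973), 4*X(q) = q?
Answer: 88026157/3976 ≈ 22139.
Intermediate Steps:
X(q) = q/4
S = -25 (S = 5*(-5) = -25)
p = -1/5904 (p = 1/(-5904) = -1/5904 ≈ -0.00016938)
(S*X(3) + 15)/p + 2483/(-3976) = (-25*3/4 + 15)/(-1/5904) + 2483/(-3976) = (-25*¾ + 15)*(-5904) + 2483*(-1/3976) = (-75/4 + 15)*(-5904) - 2483/3976 = -15/4*(-5904) - 2483/3976 = 22140 - 2483/3976 = 88026157/3976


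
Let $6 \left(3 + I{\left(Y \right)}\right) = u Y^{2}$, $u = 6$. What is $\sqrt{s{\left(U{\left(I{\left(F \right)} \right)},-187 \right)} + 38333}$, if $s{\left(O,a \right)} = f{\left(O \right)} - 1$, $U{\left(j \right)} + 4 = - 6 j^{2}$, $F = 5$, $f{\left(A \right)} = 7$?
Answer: $\sqrt{38339} \approx 195.8$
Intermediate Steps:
$I{\left(Y \right)} = -3 + Y^{2}$ ($I{\left(Y \right)} = -3 + \frac{6 Y^{2}}{6} = -3 + Y^{2}$)
$U{\left(j \right)} = -4 - 6 j^{2}$
$s{\left(O,a \right)} = 6$ ($s{\left(O,a \right)} = 7 - 1 = 6$)
$\sqrt{s{\left(U{\left(I{\left(F \right)} \right)},-187 \right)} + 38333} = \sqrt{6 + 38333} = \sqrt{38339}$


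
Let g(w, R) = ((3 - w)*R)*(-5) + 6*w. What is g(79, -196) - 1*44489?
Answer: -118495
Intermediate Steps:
g(w, R) = 6*w - 5*R*(3 - w) (g(w, R) = (R*(3 - w))*(-5) + 6*w = -5*R*(3 - w) + 6*w = 6*w - 5*R*(3 - w))
g(79, -196) - 1*44489 = (-15*(-196) + 6*79 + 5*(-196)*79) - 1*44489 = (2940 + 474 - 77420) - 44489 = -74006 - 44489 = -118495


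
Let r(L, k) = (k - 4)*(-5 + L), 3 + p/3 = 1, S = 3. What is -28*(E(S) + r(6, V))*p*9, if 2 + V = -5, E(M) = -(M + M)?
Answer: -25704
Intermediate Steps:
E(M) = -2*M
p = -6 (p = -9 + 3*1 = -9 + 3 = -6)
V = -7 (V = -2 - 5 = -7)
r(L, k) = (-5 + L)*(-4 + k) (r(L, k) = (-4 + k)*(-5 + L) = (-5 + L)*(-4 + k))
-28*(E(S) + r(6, V))*p*9 = -28*(-2*3 + (20 - 5*(-7) - 4*6 + 6*(-7)))*(-6)*9 = -28*(-6 + (20 + 35 - 24 - 42))*(-6)*9 = -28*(-6 - 11)*(-6)*9 = -(-476)*(-6)*9 = -28*102*9 = -2856*9 = -25704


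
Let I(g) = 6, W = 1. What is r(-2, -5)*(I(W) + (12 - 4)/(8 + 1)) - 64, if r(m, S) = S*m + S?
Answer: -266/9 ≈ -29.556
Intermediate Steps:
r(m, S) = S + S*m
r(-2, -5)*(I(W) + (12 - 4)/(8 + 1)) - 64 = (-5*(1 - 2))*(6 + (12 - 4)/(8 + 1)) - 64 = (-5*(-1))*(6 + 8/9) - 64 = 5*(6 + 8*(1/9)) - 64 = 5*(6 + 8/9) - 64 = 5*(62/9) - 64 = 310/9 - 64 = -266/9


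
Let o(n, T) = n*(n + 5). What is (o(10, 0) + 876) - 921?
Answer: 105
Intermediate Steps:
o(n, T) = n*(5 + n)
(o(10, 0) + 876) - 921 = (10*(5 + 10) + 876) - 921 = (10*15 + 876) - 921 = (150 + 876) - 921 = 1026 - 921 = 105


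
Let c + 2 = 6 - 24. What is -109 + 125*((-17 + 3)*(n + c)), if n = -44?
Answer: 111891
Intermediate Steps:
c = -20 (c = -2 + (6 - 24) = -2 - 18 = -20)
-109 + 125*((-17 + 3)*(n + c)) = -109 + 125*((-17 + 3)*(-44 - 20)) = -109 + 125*(-14*(-64)) = -109 + 125*896 = -109 + 112000 = 111891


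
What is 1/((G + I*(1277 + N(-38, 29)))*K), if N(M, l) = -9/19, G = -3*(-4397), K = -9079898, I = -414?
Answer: 19/88896986526246 ≈ 2.1373e-13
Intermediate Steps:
G = 13191
N(M, l) = -9/19 (N(M, l) = -9*1/19 = -9/19)
1/((G + I*(1277 + N(-38, 29)))*K) = 1/((13191 - 414*(1277 - 9/19))*(-9079898)) = -1/9079898/(13191 - 414*24254/19) = -1/9079898/(13191 - 10041156/19) = -1/9079898/(-9790527/19) = -19/9790527*(-1/9079898) = 19/88896986526246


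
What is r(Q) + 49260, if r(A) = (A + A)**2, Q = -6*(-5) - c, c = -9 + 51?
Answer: 49836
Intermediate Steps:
c = 42
Q = -12 (Q = -6*(-5) - 1*42 = 30 - 42 = -12)
r(A) = 4*A**2 (r(A) = (2*A)**2 = 4*A**2)
r(Q) + 49260 = 4*(-12)**2 + 49260 = 4*144 + 49260 = 576 + 49260 = 49836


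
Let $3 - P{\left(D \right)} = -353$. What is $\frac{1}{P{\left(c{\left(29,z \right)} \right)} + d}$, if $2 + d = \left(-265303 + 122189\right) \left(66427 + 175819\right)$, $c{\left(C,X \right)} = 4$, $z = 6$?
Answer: $- \frac{1}{34668793690} \approx -2.8844 \cdot 10^{-11}$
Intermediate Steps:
$P{\left(D \right)} = 356$ ($P{\left(D \right)} = 3 - -353 = 3 + 353 = 356$)
$d = -34668794046$ ($d = -2 + \left(-265303 + 122189\right) \left(66427 + 175819\right) = -2 - 34668794044 = -34668794046$)
$\frac{1}{P{\left(c{\left(29,z \right)} \right)} + d} = \frac{1}{356 - 34668794046} = \frac{1}{-34668793690} = - \frac{1}{34668793690}$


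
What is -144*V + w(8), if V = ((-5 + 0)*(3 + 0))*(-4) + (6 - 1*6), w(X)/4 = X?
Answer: -8608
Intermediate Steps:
w(X) = 4*X
V = 60 (V = -5*3*(-4) + (6 - 6) = -15*(-4) + 0 = 60 + 0 = 60)
-144*V + w(8) = -144*60 + 4*8 = -8640 + 32 = -8608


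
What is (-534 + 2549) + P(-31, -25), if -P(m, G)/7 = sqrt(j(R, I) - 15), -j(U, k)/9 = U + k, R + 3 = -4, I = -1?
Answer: 2015 - 7*sqrt(57) ≈ 1962.2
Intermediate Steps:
R = -7 (R = -3 - 4 = -7)
j(U, k) = -9*U - 9*k (j(U, k) = -9*(U + k) = -9*U - 9*k)
P(m, G) = -7*sqrt(57) (P(m, G) = -7*sqrt((-9*(-7) - 9*(-1)) - 15) = -7*sqrt((63 + 9) - 15) = -7*sqrt(72 - 15) = -7*sqrt(57))
(-534 + 2549) + P(-31, -25) = (-534 + 2549) - 7*sqrt(57) = 2015 - 7*sqrt(57)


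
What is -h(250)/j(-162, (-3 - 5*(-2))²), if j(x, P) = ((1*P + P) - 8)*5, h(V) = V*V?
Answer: -1250/9 ≈ -138.89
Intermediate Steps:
h(V) = V²
j(x, P) = -40 + 10*P (j(x, P) = ((P + P) - 8)*5 = (2*P - 8)*5 = (-8 + 2*P)*5 = -40 + 10*P)
-h(250)/j(-162, (-3 - 5*(-2))²) = -250²/(-40 + 10*(-3 - 5*(-2))²) = -62500/(-40 + 10*(-3 + 10)²) = -62500/(-40 + 10*7²) = -62500/(-40 + 10*49) = -62500/(-40 + 490) = -62500/450 = -1*1250/9 = -1250/9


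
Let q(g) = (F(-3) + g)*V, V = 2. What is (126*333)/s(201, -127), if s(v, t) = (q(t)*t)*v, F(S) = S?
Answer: 6993/1106170 ≈ 0.0063218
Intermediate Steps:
q(g) = -6 + 2*g (q(g) = (-3 + g)*2 = -6 + 2*g)
s(v, t) = t*v*(-6 + 2*t) (s(v, t) = ((-6 + 2*t)*t)*v = (t*(-6 + 2*t))*v = t*v*(-6 + 2*t))
(126*333)/s(201, -127) = (126*333)/((2*(-127)*201*(-3 - 127))) = 41958/((2*(-127)*201*(-130))) = 41958/6637020 = 41958*(1/6637020) = 6993/1106170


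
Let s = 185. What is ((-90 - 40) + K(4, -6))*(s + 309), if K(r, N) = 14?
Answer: -57304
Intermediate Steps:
((-90 - 40) + K(4, -6))*(s + 309) = ((-90 - 40) + 14)*(185 + 309) = (-130 + 14)*494 = -116*494 = -57304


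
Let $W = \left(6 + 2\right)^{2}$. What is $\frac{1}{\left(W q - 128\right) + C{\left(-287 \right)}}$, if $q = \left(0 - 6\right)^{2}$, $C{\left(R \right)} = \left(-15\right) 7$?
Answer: $\frac{1}{2071} \approx 0.00048286$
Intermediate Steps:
$C{\left(R \right)} = -105$
$W = 64$ ($W = 8^{2} = 64$)
$q = 36$ ($q = \left(0 - 6\right)^{2} = \left(-6\right)^{2} = 36$)
$\frac{1}{\left(W q - 128\right) + C{\left(-287 \right)}} = \frac{1}{\left(64 \cdot 36 - 128\right) - 105} = \frac{1}{\left(2304 - 128\right) - 105} = \frac{1}{2176 - 105} = \frac{1}{2071}$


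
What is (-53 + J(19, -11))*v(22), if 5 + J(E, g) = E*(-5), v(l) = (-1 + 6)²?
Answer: -3825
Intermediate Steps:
v(l) = 25 (v(l) = 5² = 25)
J(E, g) = -5 - 5*E (J(E, g) = -5 + E*(-5) = -5 - 5*E)
(-53 + J(19, -11))*v(22) = (-53 + (-5 - 5*19))*25 = (-53 + (-5 - 95))*25 = (-53 - 100)*25 = -153*25 = -3825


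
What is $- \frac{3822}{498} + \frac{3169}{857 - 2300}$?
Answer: $- \frac{1182218}{119769} \approx -9.8708$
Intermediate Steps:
$- \frac{3822}{498} + \frac{3169}{857 - 2300} = \left(-3822\right) \frac{1}{498} + \frac{3169}{-1443} = - \frac{637}{83} + 3169 \left(- \frac{1}{1443}\right) = - \frac{637}{83} - \frac{3169}{1443} = - \frac{1182218}{119769}$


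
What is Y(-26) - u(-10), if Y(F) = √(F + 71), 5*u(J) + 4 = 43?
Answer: -39/5 + 3*√5 ≈ -1.0918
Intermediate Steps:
u(J) = 39/5 (u(J) = -⅘ + (⅕)*43 = -⅘ + 43/5 = 39/5)
Y(F) = √(71 + F)
Y(-26) - u(-10) = √(71 - 26) - 1*39/5 = √45 - 39/5 = 3*√5 - 39/5 = -39/5 + 3*√5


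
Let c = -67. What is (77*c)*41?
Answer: -211519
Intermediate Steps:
(77*c)*41 = (77*(-67))*41 = -5159*41 = -211519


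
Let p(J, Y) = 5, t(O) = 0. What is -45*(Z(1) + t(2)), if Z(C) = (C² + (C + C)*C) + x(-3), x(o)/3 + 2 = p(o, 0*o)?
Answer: -540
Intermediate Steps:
x(o) = 9 (x(o) = -6 + 3*5 = -6 + 15 = 9)
Z(C) = 9 + 3*C² (Z(C) = (C² + (C + C)*C) + 9 = (C² + (2*C)*C) + 9 = (C² + 2*C²) + 9 = 3*C² + 9 = 9 + 3*C²)
-45*(Z(1) + t(2)) = -45*((9 + 3*1²) + 0) = -45*((9 + 3*1) + 0) = -45*((9 + 3) + 0) = -45*(12 + 0) = -45*12 = -540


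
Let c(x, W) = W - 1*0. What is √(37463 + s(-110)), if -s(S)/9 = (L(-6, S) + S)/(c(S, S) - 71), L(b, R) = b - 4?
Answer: √1227129863/181 ≈ 193.54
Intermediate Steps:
L(b, R) = -4 + b
c(x, W) = W (c(x, W) = W + 0 = W)
s(S) = -9*(-10 + S)/(-71 + S) (s(S) = -9*((-4 - 6) + S)/(S - 71) = -9*(-10 + S)/(-71 + S))
√(37463 + s(-110)) = √(37463 + 9*(10 - 1*(-110))/(-71 - 110)) = √(37463 + 9*(10 + 110)/(-181)) = √(37463 + 9*(-1/181)*120) = √(37463 - 1080/181) = √(6779723/181) = √1227129863/181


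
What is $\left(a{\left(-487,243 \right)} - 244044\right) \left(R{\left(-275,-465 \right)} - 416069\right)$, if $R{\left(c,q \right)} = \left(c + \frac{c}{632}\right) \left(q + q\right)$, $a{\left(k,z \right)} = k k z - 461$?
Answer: $- \frac{1449980798014549}{158} \approx -9.1771 \cdot 10^{12}$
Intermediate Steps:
$a{\left(k,z \right)} = -461 + z k^{2}$ ($a{\left(k,z \right)} = k^{2} z - 461 = z k^{2} - 461 = -461 + z k^{2}$)
$R{\left(c,q \right)} = \frac{633 c q}{316}$ ($R{\left(c,q \right)} = \left(c + c \frac{1}{632}\right) 2 q = \left(c + \frac{c}{632}\right) 2 q = \frac{633 c}{632} \cdot 2 q = \frac{633 c q}{316}$)
$\left(a{\left(-487,243 \right)} - 244044\right) \left(R{\left(-275,-465 \right)} - 416069\right) = \left(\left(-461 + 243 \left(-487\right)^{2}\right) - 244044\right) \left(\frac{633}{316} \left(-275\right) \left(-465\right) - 416069\right) = \left(\left(-461 + 243 \cdot 237169\right) - 244044\right) \left(\frac{80944875}{316} - 416069\right) = \left(\left(-461 + 57632067\right) - 244044\right) \left(- \frac{50532929}{316}\right) = \left(57631606 - 244044\right) \left(- \frac{50532929}{316}\right) = 57387562 \left(- \frac{50532929}{316}\right) = - \frac{1449980798014549}{158}$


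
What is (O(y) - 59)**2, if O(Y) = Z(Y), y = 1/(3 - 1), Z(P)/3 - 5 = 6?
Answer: 676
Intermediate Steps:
Z(P) = 33 (Z(P) = 15 + 3*6 = 15 + 18 = 33)
y = 1/2 ≈ 0.50000
O(Y) = 33
(O(y) - 59)**2 = (33 - 59)**2 = (-26)**2 = 676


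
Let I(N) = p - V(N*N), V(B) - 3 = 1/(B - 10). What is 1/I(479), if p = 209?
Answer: 229431/47262785 ≈ 0.0048544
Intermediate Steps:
V(B) = 3 + 1/(-10 + B) (V(B) = 3 + 1/(B - 10) = 3 + 1/(-10 + B))
I(N) = 209 - (-29 + 3*N²)/(-10 + N²) (I(N) = 209 - (-29 + 3*(N*N))/(-10 + N*N) = 209 - (-29 + 3*N²)/(-10 + N²))
1/I(479) = 1/((-2061 + 206*479²)/(-10 + 479²)) = 1/((-2061 + 206*229441)/(-10 + 229441)) = 1/((-2061 + 47264846)/229431) = 1/((1/229431)*47262785) = 1/(47262785/229431) = 229431/47262785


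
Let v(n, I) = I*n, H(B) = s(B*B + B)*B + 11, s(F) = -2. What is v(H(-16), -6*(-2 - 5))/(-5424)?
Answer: -301/904 ≈ -0.33296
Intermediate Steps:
H(B) = 11 - 2*B (H(B) = -2*B + 11 = 11 - 2*B)
v(H(-16), -6*(-2 - 5))/(-5424) = ((-6*(-2 - 5))*(11 - 2*(-16)))/(-5424) = ((-6*(-7))*(11 + 32))*(-1/5424) = (42*43)*(-1/5424) = 1806*(-1/5424) = -301/904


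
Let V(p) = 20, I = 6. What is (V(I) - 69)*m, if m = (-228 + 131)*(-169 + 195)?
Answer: 123578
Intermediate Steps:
m = -2522 (m = -97*26 = -2522)
(V(I) - 69)*m = (20 - 69)*(-2522) = -49*(-2522) = 123578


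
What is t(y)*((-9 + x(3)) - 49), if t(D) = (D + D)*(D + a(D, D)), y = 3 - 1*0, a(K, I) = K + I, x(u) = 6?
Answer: -2808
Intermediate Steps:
a(K, I) = I + K
y = 3 (y = 3 + 0 = 3)
t(D) = 6*D² (t(D) = (D + D)*(D + (D + D)) = (2*D)*(D + 2*D) = (2*D)*(3*D) = 6*D²)
t(y)*((-9 + x(3)) - 49) = (6*3²)*((-9 + 6) - 49) = (6*9)*(-3 - 49) = 54*(-52) = -2808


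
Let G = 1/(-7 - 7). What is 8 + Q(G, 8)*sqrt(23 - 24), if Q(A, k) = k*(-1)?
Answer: 8 - 8*I ≈ 8.0 - 8.0*I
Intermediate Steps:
G = -1/14 (G = 1/(-14) = -1/14 ≈ -0.071429)
Q(A, k) = -k
8 + Q(G, 8)*sqrt(23 - 24) = 8 + (-1*8)*sqrt(23 - 24) = 8 - 8*I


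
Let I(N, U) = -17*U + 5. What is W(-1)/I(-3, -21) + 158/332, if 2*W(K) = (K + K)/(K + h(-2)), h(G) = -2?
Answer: 21490/45069 ≈ 0.47682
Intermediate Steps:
I(N, U) = 5 - 17*U
W(K) = K/(-2 + K) (W(K) = ((K + K)/(K - 2))/2 = ((2*K)/(-2 + K))/2 = (2*K/(-2 + K))/2 = K/(-2 + K))
W(-1)/I(-3, -21) + 158/332 = (-1/(-2 - 1))/(5 - 17*(-21)) + 158/332 = (-1/(-3))/(5 + 357) + 158*(1/332) = -1*(-⅓)/362 + 79/166 = (⅓)*(1/362) + 79/166 = 1/1086 + 79/166 = 21490/45069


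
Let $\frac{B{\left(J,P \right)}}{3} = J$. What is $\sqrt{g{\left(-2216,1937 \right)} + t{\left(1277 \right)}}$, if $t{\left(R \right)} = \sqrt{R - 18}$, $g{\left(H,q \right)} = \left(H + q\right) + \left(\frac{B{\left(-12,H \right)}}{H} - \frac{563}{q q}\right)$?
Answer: $\frac{\sqrt{-321260935087790 + 1151539317604 \sqrt{1259}}}{1073098} \approx 15.605 i$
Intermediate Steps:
$B{\left(J,P \right)} = 3 J$
$g{\left(H,q \right)} = H + q - \frac{563}{q^{2}} - \frac{36}{H}$ ($g{\left(H,q \right)} = \left(H + q\right) + \left(\frac{3 \left(-12\right)}{H} - \frac{563}{q q}\right) = \left(H + q\right) - \left(\frac{36}{H} + \frac{563}{q^{2}}\right) = H + q - \frac{563}{q^{2}} - \frac{36}{H}$)
$t{\left(R \right)} = \sqrt{-18 + R}$
$\sqrt{g{\left(-2216,1937 \right)} + t{\left(1277 \right)}} = \sqrt{\left(-2216 + 1937 - \frac{563}{3751969} - \frac{36}{-2216}\right) + \sqrt{-18 + 1277}} = \sqrt{\left(-2216 + 1937 - \frac{563}{3751969} - - \frac{9}{554}\right) + \sqrt{1259}} = \sqrt{\left(-2216 + 1937 - \frac{563}{3751969} + \frac{9}{554}\right) + \sqrt{1259}} = \sqrt{- \frac{579893384635}{2078590826} + \sqrt{1259}}$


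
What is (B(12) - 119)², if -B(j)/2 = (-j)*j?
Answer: 28561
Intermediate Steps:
B(j) = 2*j² (B(j) = -2*(-j)*j = -(-2)*j² = 2*j²)
(B(12) - 119)² = (2*12² - 119)² = (2*144 - 119)² = (288 - 119)² = 169² = 28561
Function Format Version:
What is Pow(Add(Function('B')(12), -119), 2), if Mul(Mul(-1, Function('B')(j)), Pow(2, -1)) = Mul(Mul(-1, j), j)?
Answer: 28561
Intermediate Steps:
Function('B')(j) = Mul(2, Pow(j, 2)) (Function('B')(j) = Mul(-2, Mul(Mul(-1, j), j)) = Mul(-2, Mul(-1, Pow(j, 2))) = Mul(2, Pow(j, 2)))
Pow(Add(Function('B')(12), -119), 2) = Pow(Add(Mul(2, Pow(12, 2)), -119), 2) = Pow(Add(Mul(2, 144), -119), 2) = Pow(Add(288, -119), 2) = Pow(169, 2) = 28561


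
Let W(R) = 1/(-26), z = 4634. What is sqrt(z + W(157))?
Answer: 3*sqrt(348062)/26 ≈ 68.073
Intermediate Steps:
W(R) = -1/26
sqrt(z + W(157)) = sqrt(4634 - 1/26) = sqrt(120483/26) = 3*sqrt(348062)/26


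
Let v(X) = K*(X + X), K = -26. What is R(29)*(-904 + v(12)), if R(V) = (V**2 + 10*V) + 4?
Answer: -1734280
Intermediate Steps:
v(X) = -52*X (v(X) = -26*(X + X) = -52*X)
R(V) = 4 + V**2 + 10*V
R(29)*(-904 + v(12)) = (4 + 29**2 + 10*29)*(-904 - 52*12) = (4 + 841 + 290)*(-904 - 624) = 1135*(-1528) = -1734280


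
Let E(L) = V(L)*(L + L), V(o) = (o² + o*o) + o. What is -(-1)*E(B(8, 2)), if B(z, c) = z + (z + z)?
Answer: 56448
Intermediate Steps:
B(z, c) = 3*z (B(z, c) = z + 2*z = 3*z)
V(o) = o + 2*o² (V(o) = (o² + o²) + o = 2*o² + o = o + 2*o²)
E(L) = 2*L²*(1 + 2*L) (E(L) = (L*(1 + 2*L))*(L + L) = (L*(1 + 2*L))*(2*L) = 2*L²*(1 + 2*L))
-(-1)*E(B(8, 2)) = -(-1)*(3*8)²*(2 + 4*(3*8)) = -(-1)*24²*(2 + 4*24) = -(-1)*576*(2 + 96) = -(-1)*576*98 = -(-1)*56448 = -1*(-56448) = 56448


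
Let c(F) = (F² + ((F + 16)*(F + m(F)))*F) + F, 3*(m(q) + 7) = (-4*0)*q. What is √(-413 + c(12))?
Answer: √1423 ≈ 37.723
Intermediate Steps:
m(q) = -7 (m(q) = -7 + ((-4*0)*q)/3 = -7 + (0*q)/3 = -7 + (⅓)*0 = -7 + 0 = -7)
c(F) = F + F² + F*(-7 + F)*(16 + F) (c(F) = (F² + ((F + 16)*(F - 7))*F) + F = (F² + ((16 + F)*(-7 + F))*F) + F = (F² + ((-7 + F)*(16 + F))*F) + F = (F² + F*(-7 + F)*(16 + F)) + F = F + F² + F*(-7 + F)*(16 + F))
√(-413 + c(12)) = √(-413 + 12*(-111 + 12² + 10*12)) = √(-413 + 12*(-111 + 144 + 120)) = √(-413 + 12*153) = √(-413 + 1836) = √1423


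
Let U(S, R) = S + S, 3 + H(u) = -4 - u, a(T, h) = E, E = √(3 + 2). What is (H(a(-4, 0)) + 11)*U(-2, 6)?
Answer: -16 + 4*√5 ≈ -7.0557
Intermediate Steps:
E = √5 ≈ 2.2361
a(T, h) = √5
H(u) = -7 - u (H(u) = -3 + (-4 - u) = -7 - u)
U(S, R) = 2*S
(H(a(-4, 0)) + 11)*U(-2, 6) = ((-7 - √5) + 11)*(2*(-2)) = (4 - √5)*(-4) = -16 + 4*√5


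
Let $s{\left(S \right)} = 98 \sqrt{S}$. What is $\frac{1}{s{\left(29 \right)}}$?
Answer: $\frac{\sqrt{29}}{2842} \approx 0.0018949$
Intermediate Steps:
$\frac{1}{s{\left(29 \right)}} = \frac{1}{98 \sqrt{29}} = \frac{\sqrt{29}}{2842}$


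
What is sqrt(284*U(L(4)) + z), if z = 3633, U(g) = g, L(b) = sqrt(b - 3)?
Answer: sqrt(3917) ≈ 62.586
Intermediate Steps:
L(b) = sqrt(-3 + b)
sqrt(284*U(L(4)) + z) = sqrt(284*sqrt(-3 + 4) + 3633) = sqrt(284*sqrt(1) + 3633) = sqrt(284*1 + 3633) = sqrt(284 + 3633) = sqrt(3917)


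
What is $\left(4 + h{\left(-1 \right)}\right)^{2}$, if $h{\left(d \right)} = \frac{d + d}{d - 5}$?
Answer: $\frac{169}{9} \approx 18.778$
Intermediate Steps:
$h{\left(d \right)} = \frac{2 d}{-5 + d}$
$\left(4 + h{\left(-1 \right)}\right)^{2} = \left(4 + 2 \left(-1\right) \frac{1}{-5 - 1}\right)^{2} = \left(4 + 2 \left(-1\right) \frac{1}{-6}\right)^{2} = \left(4 + 2 \left(-1\right) \left(- \frac{1}{6}\right)\right)^{2} = \left(4 + \frac{1}{3}\right)^{2} = \left(\frac{13}{3}\right)^{2} = \frac{169}{9}$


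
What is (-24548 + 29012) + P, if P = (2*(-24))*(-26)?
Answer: 5712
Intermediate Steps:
P = 1248 (P = -48*(-26) = 1248)
(-24548 + 29012) + P = (-24548 + 29012) + 1248 = 4464 + 1248 = 5712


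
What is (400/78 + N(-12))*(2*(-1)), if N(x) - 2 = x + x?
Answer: 1316/39 ≈ 33.744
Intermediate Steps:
N(x) = 2 + 2*x (N(x) = 2 + (x + x) = 2 + 2*x)
(400/78 + N(-12))*(2*(-1)) = (400/78 + (2 + 2*(-12)))*(2*(-1)) = (400*(1/78) + (2 - 24))*(-2) = (200/39 - 22)*(-2) = -658/39*(-2) = 1316/39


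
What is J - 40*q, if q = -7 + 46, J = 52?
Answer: -1508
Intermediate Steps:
q = 39
J - 40*q = 52 - 40*39 = 52 - 1560 = -1508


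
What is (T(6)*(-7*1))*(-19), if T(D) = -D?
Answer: -798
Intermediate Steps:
(T(6)*(-7*1))*(-19) = ((-1*6)*(-7*1))*(-19) = -6*(-7)*(-19) = 42*(-19) = -798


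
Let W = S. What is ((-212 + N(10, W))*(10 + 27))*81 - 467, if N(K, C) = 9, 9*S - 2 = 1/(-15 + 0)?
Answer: -608858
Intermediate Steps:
S = 29/135 (S = 2/9 + 1/(9*(-15 + 0)) = 2/9 + (⅑)/(-15) = 2/9 + (⅑)*(-1/15) = 2/9 - 1/135 = 29/135 ≈ 0.21481)
W = 29/135 ≈ 0.21481
((-212 + N(10, W))*(10 + 27))*81 - 467 = ((-212 + 9)*(10 + 27))*81 - 467 = -203*37*81 - 467 = -7511*81 - 467 = -608391 - 467 = -608858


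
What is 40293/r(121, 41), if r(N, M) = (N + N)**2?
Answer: 333/484 ≈ 0.68802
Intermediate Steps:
r(N, M) = 4*N**2 (r(N, M) = (2*N)**2 = 4*N**2)
40293/r(121, 41) = 40293/((4*121**2)) = 40293/((4*14641)) = 40293/58564 = 40293*(1/58564) = 333/484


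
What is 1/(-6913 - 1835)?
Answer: -1/8748 ≈ -0.00011431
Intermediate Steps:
1/(-6913 - 1835) = 1/(-8748) = -1/8748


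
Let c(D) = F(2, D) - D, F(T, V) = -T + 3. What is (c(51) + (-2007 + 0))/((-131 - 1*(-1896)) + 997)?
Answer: -2057/2762 ≈ -0.74475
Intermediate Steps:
F(T, V) = 3 - T
c(D) = 1 - D (c(D) = (3 - 1*2) - D = (3 - 2) - D = 1 - D)
(c(51) + (-2007 + 0))/((-131 - 1*(-1896)) + 997) = ((1 - 1*51) + (-2007 + 0))/((-131 - 1*(-1896)) + 997) = ((1 - 51) - 2007)/((-131 + 1896) + 997) = (-50 - 2007)/(1765 + 997) = -2057/2762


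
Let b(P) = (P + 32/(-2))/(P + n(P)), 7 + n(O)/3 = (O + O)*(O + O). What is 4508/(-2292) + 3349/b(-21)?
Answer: -10074670949/21201 ≈ -4.7520e+5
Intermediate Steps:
n(O) = -21 + 12*O**2 (n(O) = -21 + 3*((O + O)*(O + O)) = -21 + 3*((2*O)*(2*O)) = -21 + 3*(4*O**2) = -21 + 12*O**2)
b(P) = (-16 + P)/(-21 + P + 12*P**2) (b(P) = (P + 32/(-2))/(P + (-21 + 12*P**2)) = (P + 32*(-1/2))/(-21 + P + 12*P**2) = (P - 16)/(-21 + P + 12*P**2) = (-16 + P)/(-21 + P + 12*P**2))
4508/(-2292) + 3349/b(-21) = 4508/(-2292) + 3349/(((-16 - 21)/(-21 - 21 + 12*(-21)**2))) = 4508*(-1/2292) + 3349/((-37/(-21 - 21 + 12*441))) = -1127/573 + 3349/((-37/(-21 - 21 + 5292))) = -1127/573 + 3349/((-37/5250)) = -1127/573 + 3349/(((1/5250)*(-37))) = -1127/573 + 3349/(-37/5250) = -1127/573 + 3349*(-5250/37) = -1127/573 - 17582250/37 = -10074670949/21201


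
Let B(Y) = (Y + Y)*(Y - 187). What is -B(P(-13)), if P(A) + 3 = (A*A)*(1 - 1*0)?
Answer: 6972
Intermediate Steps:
P(A) = -3 + A² (P(A) = -3 + (A*A)*(1 - 1*0) = -3 + A²*(1 + 0) = -3 + A²*1 = -3 + A²)
B(Y) = 2*Y*(-187 + Y) (B(Y) = (2*Y)*(-187 + Y) = 2*Y*(-187 + Y))
-B(P(-13)) = -2*(-3 + (-13)²)*(-187 + (-3 + (-13)²)) = -2*(-3 + 169)*(-187 + (-3 + 169)) = -2*166*(-187 + 166) = -2*166*(-21) = -1*(-6972) = 6972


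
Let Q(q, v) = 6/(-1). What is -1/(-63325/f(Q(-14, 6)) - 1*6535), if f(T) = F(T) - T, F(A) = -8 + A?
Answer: -8/11045 ≈ -0.00072431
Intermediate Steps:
Q(q, v) = -6 (Q(q, v) = 6*(-1) = -6)
f(T) = -8 (f(T) = (-8 + T) - T = -8)
-1/(-63325/f(Q(-14, 6)) - 1*6535) = -1/(-63325/(-8) - 1*6535) = -1/(-63325*(-⅛) - 6535) = -1/(63325/8 - 6535) = -1/11045/8 = -1*8/11045 = -8/11045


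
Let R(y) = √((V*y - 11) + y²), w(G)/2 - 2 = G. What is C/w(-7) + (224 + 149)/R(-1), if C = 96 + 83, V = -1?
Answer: -179/10 - 373*I/3 ≈ -17.9 - 124.33*I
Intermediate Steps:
w(G) = 4 + 2*G
C = 179
R(y) = √(-11 + y² - y) (R(y) = √((-y - 11) + y²) = √((-11 - y) + y²) = √(-11 + y² - y))
C/w(-7) + (224 + 149)/R(-1) = 179/(4 + 2*(-7)) + (224 + 149)/(√(-11 + (-1)² - 1*(-1))) = 179/(4 - 14) + 373/(√(-11 + 1 + 1)) = 179/(-10) + 373/(√(-9)) = 179*(-⅒) + 373/((3*I)) = -179/10 + 373*(-I/3) = -179/10 - 373*I/3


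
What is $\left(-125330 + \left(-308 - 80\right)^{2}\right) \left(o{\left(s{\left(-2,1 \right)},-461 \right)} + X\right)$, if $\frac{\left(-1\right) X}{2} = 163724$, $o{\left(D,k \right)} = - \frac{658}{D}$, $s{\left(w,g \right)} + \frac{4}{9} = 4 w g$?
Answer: $- \frac{156831874241}{19} \approx -8.2543 \cdot 10^{9}$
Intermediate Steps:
$s{\left(w,g \right)} = - \frac{4}{9} + 4 g w$ ($s{\left(w,g \right)} = - \frac{4}{9} + 4 w g = - \frac{4}{9} + 4 g w$)
$X = -327448$ ($X = \left(-2\right) 163724 = -327448$)
$\left(-125330 + \left(-308 - 80\right)^{2}\right) \left(o{\left(s{\left(-2,1 \right)},-461 \right)} + X\right) = \left(-125330 + \left(-308 - 80\right)^{2}\right) \left(- \frac{658}{- \frac{4}{9} + 4 \cdot 1 \left(-2\right)} - 327448\right) = \left(-125330 + \left(-388\right)^{2}\right) \left(- \frac{658}{- \frac{4}{9} - 8} - 327448\right) = \left(-125330 + 150544\right) \left(- \frac{658}{- \frac{76}{9}} - 327448\right) = 25214 \left(\left(-658\right) \left(- \frac{9}{76}\right) - 327448\right) = 25214 \left(\frac{2961}{38} - 327448\right) = 25214 \left(- \frac{12440063}{38}\right) = - \frac{156831874241}{19}$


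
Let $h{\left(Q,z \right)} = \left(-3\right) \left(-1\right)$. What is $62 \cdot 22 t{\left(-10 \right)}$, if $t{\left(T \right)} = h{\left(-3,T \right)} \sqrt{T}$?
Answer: $4092 i \sqrt{10} \approx 12940.0 i$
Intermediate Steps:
$h{\left(Q,z \right)} = 3$
$t{\left(T \right)} = 3 \sqrt{T}$
$62 \cdot 22 t{\left(-10 \right)} = 62 \cdot 22 \cdot 3 \sqrt{-10} = 1364 \cdot 3 i \sqrt{10} = 4092 i \sqrt{10}$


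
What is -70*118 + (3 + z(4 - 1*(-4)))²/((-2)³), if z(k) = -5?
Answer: -16521/2 ≈ -8260.5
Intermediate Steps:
-70*118 + (3 + z(4 - 1*(-4)))²/((-2)³) = -70*118 + (3 - 5)²/((-2)³) = -8260 + (-2)²/(-8) = -8260 + 4*(-⅛) = -8260 - ½ = -16521/2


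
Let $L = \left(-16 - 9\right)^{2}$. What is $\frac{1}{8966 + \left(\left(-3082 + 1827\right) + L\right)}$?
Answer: $\frac{1}{8336} \approx 0.00011996$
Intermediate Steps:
$L = 625$ ($L = \left(-25\right)^{2} = 625$)
$\frac{1}{8966 + \left(\left(-3082 + 1827\right) + L\right)} = \frac{1}{8966 + \left(\left(-3082 + 1827\right) + 625\right)} = \frac{1}{8966 + \left(-1255 + 625\right)} = \frac{1}{8966 - 630} = \frac{1}{8336}$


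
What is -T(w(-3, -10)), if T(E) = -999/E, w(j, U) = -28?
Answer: -999/28 ≈ -35.679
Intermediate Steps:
-T(w(-3, -10)) = -(-999)/(-28) = -(-999)*(-1)/28 = -1*999/28 = -999/28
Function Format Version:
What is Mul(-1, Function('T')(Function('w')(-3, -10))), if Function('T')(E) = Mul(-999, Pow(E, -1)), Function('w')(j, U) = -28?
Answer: Rational(-999, 28) ≈ -35.679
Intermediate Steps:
Mul(-1, Function('T')(Function('w')(-3, -10))) = Mul(-1, Mul(-999, Pow(-28, -1))) = Mul(-1, Mul(-999, Rational(-1, 28))) = Mul(-1, Rational(999, 28)) = Rational(-999, 28)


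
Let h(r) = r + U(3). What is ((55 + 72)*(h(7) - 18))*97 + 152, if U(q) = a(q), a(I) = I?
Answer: -98400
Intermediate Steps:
U(q) = q
h(r) = 3 + r (h(r) = r + 3 = 3 + r)
((55 + 72)*(h(7) - 18))*97 + 152 = ((55 + 72)*((3 + 7) - 18))*97 + 152 = (127*(10 - 18))*97 + 152 = (127*(-8))*97 + 152 = -1016*97 + 152 = -98552 + 152 = -98400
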